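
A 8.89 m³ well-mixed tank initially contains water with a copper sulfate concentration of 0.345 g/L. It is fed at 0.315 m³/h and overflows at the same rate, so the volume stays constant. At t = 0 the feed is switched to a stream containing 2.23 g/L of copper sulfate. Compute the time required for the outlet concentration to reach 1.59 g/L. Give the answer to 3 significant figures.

Species balance: V dC/dt = Q(C_in − C) ⇒ τ = V/Q = 28.222 h.
C(t) = C_in + (C₀ − C_in) e^(−t/τ). Set C = 1.59 and solve for t:
e^(−t/τ) = (C − C_in)/(C₀ − C_in) = (1.59 − 2.23)/(0.345 − 2.23) = 0.33952
t = −τ ln(…) = 28.222 × 1.0802 = 30.486 h.

30.5 h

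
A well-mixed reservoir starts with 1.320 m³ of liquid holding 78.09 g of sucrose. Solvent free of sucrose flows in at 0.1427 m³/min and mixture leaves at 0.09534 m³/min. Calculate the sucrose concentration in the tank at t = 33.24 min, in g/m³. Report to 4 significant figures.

Let m(t) be the amount of sucrose. Volume: V(t) = V₀ + (Q_in − Q_out) t = 1.320 + 0.0473600 t; V(33.24) = 2.89425 m³.
Solute balance: dm/dt = 0 − Q_out C = −Q_out m/V(t).
Separate: dm/m = −Q_out dt/V(t) ⇒ ln(m/m₀) = −(Q_out/(Q_in−Q_out)) ln(V/V₀).
m = m₀ (V₀/V)^(Q_out/(Q_in−Q_out)) = 78.09 × (1.320/2.89425)^(2.01309) = 16.0771 g.
C = m/V = 16.0771/2.89425 = 5.55486 g/m³.

5.555 g/m³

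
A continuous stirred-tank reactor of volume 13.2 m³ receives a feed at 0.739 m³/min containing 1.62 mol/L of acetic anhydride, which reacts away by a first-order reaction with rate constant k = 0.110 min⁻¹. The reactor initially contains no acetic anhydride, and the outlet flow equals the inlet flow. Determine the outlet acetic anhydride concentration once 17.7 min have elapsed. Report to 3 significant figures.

0.517 mol/L

V dC/dt = Q(C_in − C) − k V C.
dC/dt = (Q/V) C_in − (Q/V + k) C; effective rate a = Q/V + k = 0.055985 + 0.110 = 0.16598 min⁻¹.
C_ss = Q C_in/(Q + kV) = 0.54641 mol/L; C(t) = C_ss + (C₀ − C_ss) e^(−a t).
C(17.7) = 0.54641 + (-0.54641)·e^(−0.16598·17.7) = 0.54641 + (-0.54641)·0.052975 = 0.51746 mol/L.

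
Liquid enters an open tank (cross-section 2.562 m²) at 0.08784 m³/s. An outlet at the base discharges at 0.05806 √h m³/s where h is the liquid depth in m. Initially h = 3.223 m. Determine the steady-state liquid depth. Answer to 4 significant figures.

2.289 m

Unsteady balance on liquid volume: A dh/dt = Q_in − 0.05806 √h. At steady state dh/dt = 0:
Q_in = 0.05806 √h_ss ⇒ √h_ss = 0.08784/0.05806 = 1.51292.
h_ss = 1.51292² = 2.28892 m. (Since h₀ = 3.223 m > h_ss, the level will fall toward this value.)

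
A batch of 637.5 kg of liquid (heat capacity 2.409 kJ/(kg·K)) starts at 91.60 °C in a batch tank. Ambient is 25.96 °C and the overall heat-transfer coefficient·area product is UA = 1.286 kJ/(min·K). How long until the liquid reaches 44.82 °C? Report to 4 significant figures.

Unsteady energy balance on the tank contents: M c_p dT/dt = −UA(T − T_amb).
τ = M c_p/UA = 1194.20 min; T_ss = T_amb = 25.9600 °C.
T(t) = T_ss + (T₀ − T_ss)e^(−t/τ); set T = 44.82:
t = −τ ln[(T − T_ss)/(T₀ − T_ss)] = −1194.20 · ln(0.287325) = 1489.33 min.

1489 min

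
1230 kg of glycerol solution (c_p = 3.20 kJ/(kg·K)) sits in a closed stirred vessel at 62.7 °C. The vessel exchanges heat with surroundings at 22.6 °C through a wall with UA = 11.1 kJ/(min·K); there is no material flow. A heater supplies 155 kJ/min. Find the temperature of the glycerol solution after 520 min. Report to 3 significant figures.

Heat balance on the well-mixed liquid: M c_p dT/dt = −UA(T − T_amb) + Q̇.
dT/dt = (T_ss − T)/τ with T_ss = T_amb + Q̇/UA = 22.6 + 155/11.1 = 36.564 °C, τ = M c_p/UA = 1230·3.20/11.1 = 354.59 min.
This is linear first-order; T(t) = T_ss + (T₀ − T_ss) e^(−t/τ).
T(520) = 36.564 + (26.136)·0.23074 = 42.595 °C.

42.6 °C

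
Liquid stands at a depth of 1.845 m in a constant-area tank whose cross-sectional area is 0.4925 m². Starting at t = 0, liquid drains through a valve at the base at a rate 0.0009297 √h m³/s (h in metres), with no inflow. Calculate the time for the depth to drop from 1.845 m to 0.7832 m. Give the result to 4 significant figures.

A dh/dt = −Q_out = −0.0009297 √h.
This is separable: 2 d(√h)/dt = −0.0009297/A, so √h = √h₀ − (0.0009297/(2A)) t.
t = 2A(√h₀ − √h)/0.0009297 = 2·0.4925·(√1.845 − √0.7832)/0.0009297
  = 0.985000 × (1.35831 − 0.884986) / 0.0009297 = 501.476 s.

501.5 s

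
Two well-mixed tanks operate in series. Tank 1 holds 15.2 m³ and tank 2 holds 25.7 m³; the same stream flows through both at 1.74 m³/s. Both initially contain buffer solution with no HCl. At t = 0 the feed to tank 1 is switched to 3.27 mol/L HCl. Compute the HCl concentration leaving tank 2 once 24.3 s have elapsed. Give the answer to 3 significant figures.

Species balance on tank i: dCᵢ/dt = (Cᵢ₋₁ − Cᵢ)/τᵢ with τᵢ = Vᵢ/Q.
τ₁ = 15.2/1.74 = 8.7356 s; τ₂ = 25.7/1.74 = 14.770 s.
Solving the cascade with C₁(0)=C₂(0)=0 gives C₂(t) = C_in[1 − (τ₁ e^(−t/τ₁) − τ₂ e^(−t/τ₂))/(τ₁ − τ₂)].
At t = 24.3: e^(−t/τ₁) = 0.061932, e^(−t/τ₂) = 0.19297.
C₂ = 3.27·[1 − (8.7356·0.061932 − 14.770·0.19297)/(-6.0345)] = 3.27·0.61733 = 2.0187 mol/L.

2.02 mol/L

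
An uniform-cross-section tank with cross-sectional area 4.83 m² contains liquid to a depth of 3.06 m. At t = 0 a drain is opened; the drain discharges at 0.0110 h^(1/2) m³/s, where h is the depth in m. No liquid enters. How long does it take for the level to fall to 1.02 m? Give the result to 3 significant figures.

A dh/dt = −Q_out = −0.0110 √h.
∫ h^(−1/2) dh = −(0.0110/A) ∫ dt, giving 2√h = 2√h₀ − (0.0110/A) t.
t = 2A(√h₀ − √h)/0.0110 = 2·4.83·(√3.06 − √1.02)/0.0110
  = 9.6600 × (1.7493 − 1.0100) / 0.0110 = 649.27 s.

649 s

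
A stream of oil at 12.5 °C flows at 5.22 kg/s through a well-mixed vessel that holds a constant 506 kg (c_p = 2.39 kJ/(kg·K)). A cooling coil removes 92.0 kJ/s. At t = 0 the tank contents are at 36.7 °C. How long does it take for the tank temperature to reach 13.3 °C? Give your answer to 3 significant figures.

M c_p dT/dt = ṁ c_p (T_in − T) − Q̇.
τ = M/ṁ = 96.935 s; T_ss = T_in − Q̇/(ṁ c_p) = 5.1257 °C.
T(t) = T_ss + (T₀ − T_ss) e^(−t/τ). Set T = 13.3:
e^(−t/τ) = (13.3 − 5.1257)/(36.7 − 5.1257) = 0.25889
t = −96.935 · ln(0.25889) = 130.99 s.

131 s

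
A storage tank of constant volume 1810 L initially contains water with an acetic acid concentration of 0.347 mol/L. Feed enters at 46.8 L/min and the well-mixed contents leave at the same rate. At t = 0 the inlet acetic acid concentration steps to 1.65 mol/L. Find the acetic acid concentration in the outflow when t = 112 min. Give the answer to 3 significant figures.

1.58 mol/L

Accumulation = in − out for the solute gives V dC/dt = Q(C_in − C).
So dC/dt = (C_in − C)/τ with τ = V/Q = 1810/46.8 = 38.675 min.
Solution: C(t) = C_in + (C₀ − C_in) e^(−t/τ).
C(112) = 1.65 + (0.347 − 1.65)·e^(−112/38.675) = 1.65 + (-1.3030)·0.055249 = 1.5780 mol/L.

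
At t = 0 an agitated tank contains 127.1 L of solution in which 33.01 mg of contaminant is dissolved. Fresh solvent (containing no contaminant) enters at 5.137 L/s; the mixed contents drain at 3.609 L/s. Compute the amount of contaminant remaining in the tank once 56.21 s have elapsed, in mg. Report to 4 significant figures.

9.752 mg

Total volume: dV/dt = Q_in − Q_out = 1.52800 L/s, so V(t) = 127.1 + 1.52800 t and V(56.21) = 212.989 L.
No contaminant enters, so dm/dt = −Q_out · (m/V).
Separate: dm/m = −Q_out dt/V(t) ⇒ ln(m/m₀) = −(Q_out/(Q_in−Q_out)) ln(V/V₀).
m = m₀ (V₀/V)^(Q_out/(Q_in−Q_out)) = 33.01 × (127.1/212.989)^(2.36191) = 9.75165 mg.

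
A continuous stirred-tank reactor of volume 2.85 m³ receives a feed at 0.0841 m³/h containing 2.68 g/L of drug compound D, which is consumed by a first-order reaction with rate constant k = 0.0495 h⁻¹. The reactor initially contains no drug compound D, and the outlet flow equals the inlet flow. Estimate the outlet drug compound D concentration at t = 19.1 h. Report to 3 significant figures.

0.780 g/L

V dC/dt = Q(C_in − C) − k V C.
This is linear with rate a = Q/V + k = 0.079009 h⁻¹.
C_ss = Q C_in/(Q + kV) = 1.0009 g/L; C(t) = C_ss + (C₀ − C_ss) e^(−a t).
C(19.1) = 1.0009 + (-1.0009)·e^(−0.079009·19.1) = 1.0009 + (-1.0009)·0.22112 = 0.77962 g/L.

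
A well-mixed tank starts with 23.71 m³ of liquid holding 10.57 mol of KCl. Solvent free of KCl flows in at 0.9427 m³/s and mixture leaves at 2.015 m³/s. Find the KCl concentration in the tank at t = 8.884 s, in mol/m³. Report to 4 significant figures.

0.2838 mol/m³

Let m(t) be the amount of KCl. Volume: V(t) = V₀ + (Q_in − Q_out) t = 23.71 − 1.07230 t; V(8.884) = 14.1837 m³.
Species balance (pure solvent in): dm/dt = −Q_out · m/V(t).
dm/m = −Q_out dt/(V₀ − 1.07230 t); integrating gives ln(m/m₀) = −(Q_out/(Q_in−Q_out)) ln(V/V₀).
m = m₀ (V₀/V)^(Q_out/(Q_in−Q_out)) = 10.57 × (23.71/14.1837)^(-1.87914) = 4.02494 mol.
C = m/V = 4.02494/14.1837 = 0.283773 mol/m³.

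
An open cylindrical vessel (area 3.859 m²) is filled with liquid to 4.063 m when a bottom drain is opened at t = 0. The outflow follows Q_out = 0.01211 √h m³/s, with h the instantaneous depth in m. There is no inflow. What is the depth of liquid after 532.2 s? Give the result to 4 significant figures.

With no inflow, A dh/dt = −0.01211 √h.
This is separable: 2 d(√h)/dt = −0.01211/A, so √h = √h₀ − (0.01211/(2A)) t.
√h = √4.063 − 0.01211·532.2/(2·3.859) = 2.01569 − 0.835053 = 1.18064.
h = 1.18064² = 1.39390 m.

1.394 m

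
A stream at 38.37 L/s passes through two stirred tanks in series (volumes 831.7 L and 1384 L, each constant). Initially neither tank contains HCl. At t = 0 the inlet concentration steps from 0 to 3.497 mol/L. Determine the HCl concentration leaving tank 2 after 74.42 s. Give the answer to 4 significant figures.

2.554 mol/L

Time constants: τᵢ = Vᵢ/Q for each well-mixed tank.
τ₁ = 831.7/38.37 = 21.6758 s; τ₂ = 1384/38.37 = 36.0698 s.
Tank 1: C₁ = C_in(1 − e^(−t/τ₁)). Tank 2 (τ₁ ≠ τ₂): C₂ = C_in[1 − (τ₁ e^(−t/τ₁) − τ₂ e^(−t/τ₂))/(τ₁ − τ₂)].
At t = 74.42: e^(−t/τ₁) = 0.0322795, e^(−t/τ₂) = 0.127044.
C₂ = 3.497·[1 − (21.6758·0.0322795 − 36.0698·0.127044)/(-14.3941)] = 3.497·0.730251 = 2.55369 mol/L.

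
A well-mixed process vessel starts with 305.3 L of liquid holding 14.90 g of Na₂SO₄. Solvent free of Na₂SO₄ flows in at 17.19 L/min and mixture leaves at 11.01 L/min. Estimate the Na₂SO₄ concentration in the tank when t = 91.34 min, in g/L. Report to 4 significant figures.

0.002653 g/L

Let m(t) be the amount of Na₂SO₄. Volume: V(t) = V₀ + (Q_in − Q_out) t = 305.3 + 6.18000 t; V(91.34) = 869.781 L.
Species balance (pure solvent in): dm/dt = −Q_out · m/V(t).
dm/m = −Q_out dt/(V₀ + 6.18000 t); integrating gives ln(m/m₀) = −(Q_out/(Q_in−Q_out)) ln(V/V₀).
m = m₀ (V₀/V)^(Q_out/(Q_in−Q_out)) = 14.90 × (305.3/869.781)^(1.78155) = 2.30751 g.
C = m/V = 2.30751/869.781 = 0.00265298 g/L.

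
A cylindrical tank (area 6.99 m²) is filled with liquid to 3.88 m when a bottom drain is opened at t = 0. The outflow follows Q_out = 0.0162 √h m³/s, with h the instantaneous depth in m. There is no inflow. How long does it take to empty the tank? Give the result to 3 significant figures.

Accumulation of liquid (constant cross-section A): A dh/dt = −0.0162 √h.
Separate and integrate: 2(√h − √h₀) = −(0.0162/A) t.
Set h = 0: 2√h₀ = (0.0162/A) t_empty ⇒ t_empty = 2A√h₀/0.0162.
t_empty = 2·6.99·√3.88/0.0162 = 13.980·1.9698/0.0162 = 1699.8 s.

1700 s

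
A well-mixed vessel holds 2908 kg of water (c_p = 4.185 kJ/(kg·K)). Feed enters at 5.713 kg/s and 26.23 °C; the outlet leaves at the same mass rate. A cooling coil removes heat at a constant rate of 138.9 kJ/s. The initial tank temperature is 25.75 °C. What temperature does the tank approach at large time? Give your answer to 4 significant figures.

20.42 °C

M c_p dT/dt = ṁ c_p (T_in − T) − Q̇.
At steady state dT/dt = 0 ⇒ T_ss = T_in − Q̇/(ṁ c_p) = 26.23 − 138.9/(5.713·4.185) = 20.4204 °C.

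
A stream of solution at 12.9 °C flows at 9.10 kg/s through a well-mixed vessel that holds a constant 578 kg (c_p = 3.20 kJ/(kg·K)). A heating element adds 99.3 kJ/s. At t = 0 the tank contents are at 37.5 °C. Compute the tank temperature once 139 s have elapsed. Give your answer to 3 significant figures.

18.7 °C

M c_p dT/dt = ṁ c_p (T_in − T) + Q̇.
τ = M/ṁ = 63.516 s; T_ss = T_in + Q̇/(ṁ c_p) = 12.9 + 99.3/(9.10·3.20) = 16.310 °C.
Solution: T(t) = T_ss + (T₀ − T_ss) e^(−t/τ).
T(139) = 16.310 + (21.190)·e^(−139/63.516) = 16.310 + (21.190)·0.11210 = 18.685 °C.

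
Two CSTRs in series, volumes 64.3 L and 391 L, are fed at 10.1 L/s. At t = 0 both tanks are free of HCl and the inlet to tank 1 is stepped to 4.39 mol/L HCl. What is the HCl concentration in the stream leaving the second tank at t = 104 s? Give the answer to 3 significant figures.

4.03 mol/L

Species balance on tank i: dCᵢ/dt = (Cᵢ₋₁ − Cᵢ)/τᵢ with τᵢ = Vᵢ/Q.
τ₁ = 64.3/10.1 = 6.3663 s; τ₂ = 391/10.1 = 38.713 s.
Tank 1: C₁ = C_in(1 − e^(−t/τ₁)). Tank 2 (τ₁ ≠ τ₂): C₂ = C_in[1 − (τ₁ e^(−t/τ₁) − τ₂ e^(−t/τ₂))/(τ₁ − τ₂)].
At t = 104: e^(−t/τ₁) = 8.0426e-08, e^(−t/τ₂) = 0.068123.
C₂ = 4.39·[1 − (6.3663·8.0426e-08 − 38.713·0.068123)/(-32.347)] = 4.39·0.91847 = 4.0321 mol/L.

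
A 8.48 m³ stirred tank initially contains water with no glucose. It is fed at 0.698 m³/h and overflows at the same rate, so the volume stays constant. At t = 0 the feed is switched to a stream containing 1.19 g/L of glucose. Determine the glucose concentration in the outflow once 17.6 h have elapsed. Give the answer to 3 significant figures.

0.910 g/L

Transient balance on the dissolved component: V dC/dt = Q(C_in − C).
Time constant τ = V/Q = 8.48/0.698 = 12.149 h.
Solution: C(t) = C_in + (C₀ − C_in) e^(−t/τ).
C(17.6) = 1.19 + (0 − 1.19)·e^(−17.6/12.149) = 1.19 + (-1.1900)·0.23488 = 0.91049 g/L.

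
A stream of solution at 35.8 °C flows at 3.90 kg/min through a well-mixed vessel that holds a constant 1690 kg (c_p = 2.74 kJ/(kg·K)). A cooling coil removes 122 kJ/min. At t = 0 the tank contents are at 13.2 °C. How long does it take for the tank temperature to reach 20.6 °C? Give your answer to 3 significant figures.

Unsteady energy balance on the tank contents: M c_p dT/dt = ṁ c_p (T_in − T) − 122.
τ = M/ṁ = 433.33 min; T_ss = T_in − Q̇/(ṁ c_p) = 24.383 °C.
T(t) = T_ss + (T₀ − T_ss) e^(−t/τ). Set T = 20.6:
e^(−t/τ) = (20.6 − 24.383)/(13.2 − 24.383) = 0.33829
t = −433.33 · ln(0.33829) = 469.67 min.

470 min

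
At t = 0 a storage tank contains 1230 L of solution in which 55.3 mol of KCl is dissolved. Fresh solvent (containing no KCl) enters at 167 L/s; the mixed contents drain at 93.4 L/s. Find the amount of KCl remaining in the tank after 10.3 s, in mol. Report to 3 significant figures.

30.1 mol

Total volume: dV/dt = Q_in − Q_out = 73.600 L/s, so V(t) = 1230 + 73.600 t and V(10.3) = 1988.1 L.
Species balance (pure solvent in): dm/dt = −Q_out · m/V(t).
Separate: dm/m = −Q_out dt/V(t) ⇒ ln(m/m₀) = −(Q_out/(Q_in−Q_out)) ln(V/V₀).
m = m₀ (V₀/V)^(Q_out/(Q_in−Q_out)) = 55.3 × (1230/1988.1)^(1.2690) = 30.068 mol.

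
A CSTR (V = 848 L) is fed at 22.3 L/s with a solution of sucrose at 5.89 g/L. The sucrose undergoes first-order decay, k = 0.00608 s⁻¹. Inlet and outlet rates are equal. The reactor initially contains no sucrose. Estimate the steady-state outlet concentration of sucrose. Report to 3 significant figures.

4.78 g/L

V dC/dt = Q(C_in − C) − k V C.
At steady state: 0 = Q C_in − (Q + kV) C_ss, so C_ss = Q C_in/(Q + kV).
C_ss = 22.3·5.89/(22.3 + 0.00608·848) = 131.35/27.456 = 4.7839 g/L.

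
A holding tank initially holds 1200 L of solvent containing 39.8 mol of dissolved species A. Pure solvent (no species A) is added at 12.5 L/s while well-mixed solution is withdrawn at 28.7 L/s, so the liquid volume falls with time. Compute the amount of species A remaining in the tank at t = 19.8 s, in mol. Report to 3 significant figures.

22.9 mol

Let m(t) be the amount of species A. Volume: V(t) = V₀ + (Q_in − Q_out) t = 1200 − 16.200 t; V(19.8) = 879.24 L.
Solute balance: dm/dt = 0 − Q_out C = −Q_out m/V(t).
dm/m = −Q_out dt/(V₀ − 16.200 t); integrating gives ln(m/m₀) = −(Q_out/(Q_in−Q_out)) ln(V/V₀).
m = m₀ (V₀/V)^(Q_out/(Q_in−Q_out)) = 39.8 × (1200/879.24)^(-1.7716) = 22.940 mol.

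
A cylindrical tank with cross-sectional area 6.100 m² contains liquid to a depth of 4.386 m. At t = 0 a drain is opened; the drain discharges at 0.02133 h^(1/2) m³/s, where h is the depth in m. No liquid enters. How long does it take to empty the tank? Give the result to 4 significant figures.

Volume balance on the tank: A dh/dt = −0.02133 √h.
This is separable: 2 d(√h)/dt = −0.02133/A, so √h = √h₀ − (0.02133/(2A)) t.
Tank is empty when √h = 0: t_empty = 2A√h₀/0.02133.
t_empty = 2·6.100·√4.386/0.02133 = 12.2000·2.09428/0.02133 = 1197.85 s.

1198 s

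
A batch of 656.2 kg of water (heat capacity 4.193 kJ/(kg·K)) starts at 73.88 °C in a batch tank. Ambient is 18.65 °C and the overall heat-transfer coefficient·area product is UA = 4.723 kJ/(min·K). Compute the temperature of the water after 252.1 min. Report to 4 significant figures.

54.48 °C

First-law balance (no shaft work): M c_p dT/dt = −UA(T − T_amb).
dT/dt = (T_ss − T)/τ with T_ss = T_amb = 18.6500 °C, τ = M c_p/UA = 656.2·4.193/4.723 = 582.563 min.
This is linear first-order; T(t) = T_ss + (T₀ − T_ss) e^(−t/τ).
T(252.1) = 18.6500 + (55.2300)·0.648727 = 54.4792 °C.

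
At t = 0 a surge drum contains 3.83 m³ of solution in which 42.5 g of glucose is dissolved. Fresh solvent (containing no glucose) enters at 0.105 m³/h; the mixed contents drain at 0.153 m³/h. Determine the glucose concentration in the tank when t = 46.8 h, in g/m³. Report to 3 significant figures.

1.61 g/m³

Total volume: dV/dt = Q_in − Q_out = -0.048000 m³/h, so V(t) = 3.83 − 0.048000 t and V(46.8) = 1.5836 m³.
Solute balance: dm/dt = 0 − Q_out C = −Q_out m/V(t).
Separate: dm/m = −Q_out dt/V(t) ⇒ ln(m/m₀) = −(Q_out/(Q_in−Q_out)) ln(V/V₀).
m = m₀ (V₀/V)^(Q_out/(Q_in−Q_out)) = 42.5 × (3.83/1.5836)^(-3.1875) = 2.5457 g.
C = m/V = 2.5457/1.5836 = 1.6076 g/m³.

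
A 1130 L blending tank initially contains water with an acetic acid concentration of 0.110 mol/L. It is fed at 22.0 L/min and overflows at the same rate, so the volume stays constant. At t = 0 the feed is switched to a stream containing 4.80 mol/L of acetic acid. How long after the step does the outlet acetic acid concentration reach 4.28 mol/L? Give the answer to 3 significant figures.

Species balance: V dC/dt = Q(C_in − C) ⇒ τ = V/Q = 51.364 min.
C(t) = C_in + (C₀ − C_in) e^(−t/τ). Set C = 4.28 and solve for t:
e^(−t/τ) = (C − C_in)/(C₀ − C_in) = (4.28 − 4.80)/(0.110 − 4.80) = 0.11087
t = −τ ln(…) = 51.364 × 2.1994 = 112.97 min.

113 min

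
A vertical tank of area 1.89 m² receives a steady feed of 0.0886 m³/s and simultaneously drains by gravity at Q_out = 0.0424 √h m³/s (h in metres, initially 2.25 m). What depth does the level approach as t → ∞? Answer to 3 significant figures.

Level balance: A dh/dt = 0.0886 − 0.0424 √h. Setting dh/dt = 0:
Q_in = 0.0424 √h_ss ⇒ √h_ss = 0.0886/0.0424 = 2.0896.
h_ss = 2.0896² = 4.3665 m. (Since h₀ = 2.25 m < h_ss, the level will rise toward this value.)

4.37 m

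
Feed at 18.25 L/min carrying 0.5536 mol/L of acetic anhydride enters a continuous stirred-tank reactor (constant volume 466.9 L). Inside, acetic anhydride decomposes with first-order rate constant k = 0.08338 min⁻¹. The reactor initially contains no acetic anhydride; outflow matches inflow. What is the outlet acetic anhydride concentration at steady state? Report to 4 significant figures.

0.1767 mol/L

V dC/dt = Q(C_in − C) − k V C.
Steady state (dC/dt = 0): C_ss = Q C_in/(Q + kV) = C_in/(1 + kV/Q).
C_ss = 18.25·0.5536/(18.25 + 0.08338·466.9) = 10.1032/57.1801 = 0.176691 mol/L.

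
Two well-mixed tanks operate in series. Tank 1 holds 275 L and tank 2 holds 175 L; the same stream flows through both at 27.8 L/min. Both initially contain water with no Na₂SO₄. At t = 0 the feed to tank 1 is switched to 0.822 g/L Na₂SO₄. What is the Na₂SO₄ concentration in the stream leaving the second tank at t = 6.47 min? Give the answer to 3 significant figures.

Species balance on tank i: dCᵢ/dt = (Cᵢ₋₁ − Cᵢ)/τᵢ with τᵢ = Vᵢ/Q.
τ₁ = 275/27.8 = 9.8921 min; τ₂ = 175/27.8 = 6.2950 min.
Solving the cascade with C₁(0)=C₂(0)=0 gives C₂(t) = C_in[1 − (τ₁ e^(−t/τ₁) − τ₂ e^(−t/τ₂))/(τ₁ − τ₂)].
At t = 6.47: e^(−t/τ₁) = 0.51993, e^(−t/τ₂) = 0.35779.
C₂ = 0.822·[1 − (9.8921·0.51993 − 6.2950·0.35779)/(3.5971)] = 0.822·0.19632 = 0.16138 g/L.

0.161 g/L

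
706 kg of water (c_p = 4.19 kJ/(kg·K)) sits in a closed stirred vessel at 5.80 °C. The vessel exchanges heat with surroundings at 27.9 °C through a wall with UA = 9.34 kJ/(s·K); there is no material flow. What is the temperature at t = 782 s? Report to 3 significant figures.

26.0 °C

Lumped-capacitance energy balance: M c_p dT/dt = UA(T_amb − T).
dT/dt = (T_ss − T)/τ with T_ss = T_amb = 27.900 °C, τ = M c_p/UA = 706·4.19/9.34 = 316.72 s.
Integrating: T(t) = T_ss + (T₀ − T_ss) e^(−t/τ).
T(782) = 27.900 + (-22.100)·0.084663 = 26.029 °C.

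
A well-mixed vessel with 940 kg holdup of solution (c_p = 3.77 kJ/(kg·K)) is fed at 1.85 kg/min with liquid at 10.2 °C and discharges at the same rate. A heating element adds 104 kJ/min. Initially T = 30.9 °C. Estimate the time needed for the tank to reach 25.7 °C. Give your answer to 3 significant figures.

Unsteady energy balance on the tank contents: M c_p dT/dt = ṁ c_p (T_in − T) + 104.
τ = M/ṁ = 508.11 min; T_ss = T_in + Q̇/(ṁ c_p) = 25.111 °C.
T(t) = T_ss + (T₀ − T_ss) e^(−t/τ). Set T = 25.7:
e^(−t/τ) = (25.7 − 25.111)/(30.9 − 25.111) = 0.10167
t = −508.11 · ln(0.10167) = 1161.5 min.

1160 min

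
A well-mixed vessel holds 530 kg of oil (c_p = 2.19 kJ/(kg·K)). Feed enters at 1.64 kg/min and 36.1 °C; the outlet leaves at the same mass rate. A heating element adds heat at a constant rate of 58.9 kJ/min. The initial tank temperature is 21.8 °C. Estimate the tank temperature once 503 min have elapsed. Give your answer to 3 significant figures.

Energy balance: M c_p dT/dt = ṁ c_p (T_in − T) + 58.9.
Rearrange: dT/dt = (T_ss − T)/τ with τ = M/ṁ = 323.17 min and T_ss = T_in + Q̇/(ṁ c_p) = 52.499 °C.
Solution: T(t) = T_ss + (T₀ − T_ss) e^(−t/τ).
T(503) = 52.499 + (-30.699)·e^(−503/323.17) = 52.499 + (-30.699)·0.21088 = 46.025 °C.

46.0 °C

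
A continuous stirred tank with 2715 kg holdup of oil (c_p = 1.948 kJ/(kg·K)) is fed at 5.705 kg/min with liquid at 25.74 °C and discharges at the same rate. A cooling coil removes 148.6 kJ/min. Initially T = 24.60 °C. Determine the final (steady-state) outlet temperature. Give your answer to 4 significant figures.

12.37 °C

M c_p dT/dt = ṁ c_p (T_in − T) − Q̇.
At steady state dT/dt = 0 ⇒ T_ss = T_in − Q̇/(ṁ c_p) = 25.74 − 148.6/(5.705·1.948) = 12.3687 °C.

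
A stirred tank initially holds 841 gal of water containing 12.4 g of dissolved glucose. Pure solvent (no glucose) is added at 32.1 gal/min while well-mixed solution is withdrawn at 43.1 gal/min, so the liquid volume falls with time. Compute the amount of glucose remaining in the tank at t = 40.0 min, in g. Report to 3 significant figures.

0.681 g

Total volume: dV/dt = Q_in − Q_out = -11.000 gal/min, so V(t) = 841 − 11.000 t and V(40.0) = 401.00 gal.
No glucose enters, so dm/dt = −Q_out · (m/V).
Separate: dm/m = −Q_out dt/V(t) ⇒ ln(m/m₀) = −(Q_out/(Q_in−Q_out)) ln(V/V₀).
m = m₀ (V₀/V)^(Q_out/(Q_in−Q_out)) = 12.4 × (841/401.00)^(-3.9182) = 0.68098 g.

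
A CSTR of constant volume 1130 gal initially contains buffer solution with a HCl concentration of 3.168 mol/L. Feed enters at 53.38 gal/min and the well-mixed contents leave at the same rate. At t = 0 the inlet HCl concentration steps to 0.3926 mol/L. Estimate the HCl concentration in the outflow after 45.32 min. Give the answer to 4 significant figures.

0.7189 mol/L

Accumulation = in − out for the solute gives V dC/dt = Q(C_in − C).
So dC/dt = (C_in − C)/τ with τ = V/Q = 1130/53.38 = 21.1690 min.
Integrating: C(t) = C_in + (C₀ − C_in) e^(−t/τ).
C(45.32) = 0.3926 + (3.168 − 0.3926)·e^(−45.32/21.1690) = 0.3926 + (2.77540)·0.117553 = 0.718856 mol/L.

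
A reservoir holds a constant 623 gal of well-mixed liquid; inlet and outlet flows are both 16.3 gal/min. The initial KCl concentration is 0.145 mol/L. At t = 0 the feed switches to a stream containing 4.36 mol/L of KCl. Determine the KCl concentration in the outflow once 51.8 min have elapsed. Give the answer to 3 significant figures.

Mass balance on the solute (V constant): V dC/dt = Q(C_in − C).
Rewrite as dC/dt + C/τ = C_in/τ, τ = V/Q = 38.221 min.
This is linear first-order; C(t) = C_in + (C₀ − C_in) e^(−t/τ).
C(51.8) = 4.36 + (0.145 − 4.36)·e^(−51.8/38.221) = 4.36 + (-4.2150)·0.25787 = 3.2731 mol/L.

3.27 mol/L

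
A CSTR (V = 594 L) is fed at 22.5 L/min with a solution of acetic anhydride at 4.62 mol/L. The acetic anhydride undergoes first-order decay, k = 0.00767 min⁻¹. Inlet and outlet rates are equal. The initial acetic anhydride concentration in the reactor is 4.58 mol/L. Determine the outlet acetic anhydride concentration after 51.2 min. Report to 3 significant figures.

3.91 mol/L

V dC/dt = Q(C_in − C) − k V C.
This is linear with rate a = Q/V + k = 0.045549 min⁻¹.
C_ss = Q C_in/(Q + kV) = 3.8420 mol/L; C(t) = C_ss + (C₀ − C_ss) e^(−a t).
C(51.2) = 3.8420 + (0.73797)·e^(−0.045549·51.2) = 3.8420 + (0.73797)·0.097092 = 3.9137 mol/L.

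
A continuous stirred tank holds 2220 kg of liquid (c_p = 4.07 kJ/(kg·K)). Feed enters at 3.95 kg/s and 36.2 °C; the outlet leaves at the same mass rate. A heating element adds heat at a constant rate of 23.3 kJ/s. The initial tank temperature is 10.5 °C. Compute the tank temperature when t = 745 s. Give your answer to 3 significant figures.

M c_p dT/dt = ṁ c_p (T_in − T) + Q̇.
Rearrange: dT/dt = (T_ss − T)/τ with τ = M/ṁ = 562.03 s and T_ss = T_in + Q̇/(ṁ c_p) = 37.649 °C.
Solution: T(t) = T_ss + (T₀ − T_ss) e^(−t/τ).
T(745) = 37.649 + (-27.149)·e^(−745/562.03) = 37.649 + (-27.149)·0.26565 = 30.437 °C.

30.4 °C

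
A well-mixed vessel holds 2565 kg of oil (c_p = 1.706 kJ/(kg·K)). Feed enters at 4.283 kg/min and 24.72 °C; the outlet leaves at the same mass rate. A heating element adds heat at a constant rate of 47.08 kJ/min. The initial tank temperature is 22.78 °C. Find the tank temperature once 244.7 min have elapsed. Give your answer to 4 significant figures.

25.59 °C

M c_p dT/dt = ṁ c_p (T_in − T) + Q̇.
Rearrange: dT/dt = (T_ss − T)/τ with τ = M/ṁ = 598.879 min and T_ss = T_in + Q̇/(ṁ c_p) = 31.1633 °C.
This is linear first-order; T(t) = T_ss + (T₀ − T_ss) e^(−t/τ).
T(244.7) = 31.1633 + (-8.38331)·e^(−244.7/598.879) = 31.1633 + (-8.38331)·0.664582 = 25.5919 °C.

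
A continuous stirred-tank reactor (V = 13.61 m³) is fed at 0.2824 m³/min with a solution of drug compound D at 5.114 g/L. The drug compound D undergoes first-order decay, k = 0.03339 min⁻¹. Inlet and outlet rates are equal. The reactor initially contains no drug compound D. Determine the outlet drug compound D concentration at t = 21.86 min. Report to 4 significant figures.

1.360 g/L

Species balance: V dC/dt = Q C_in − Q C − k V C.
This is linear with rate a = Q/V + k = 0.0541394 min⁻¹.
C_ss = Q C_in/(Q + kV) = 1.95999 g/L; C(t) = C_ss + (C₀ − C_ss) e^(−a t).
C(21.86) = 1.95999 + (-1.95999)·e^(−0.0541394·21.86) = 1.95999 + (-1.95999)·0.306209 = 1.35982 g/L.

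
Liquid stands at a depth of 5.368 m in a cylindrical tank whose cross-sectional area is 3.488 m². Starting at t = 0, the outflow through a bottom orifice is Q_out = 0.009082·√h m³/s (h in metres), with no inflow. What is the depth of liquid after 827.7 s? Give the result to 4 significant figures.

With no inflow, A dh/dt = −0.009082 √h.
This is separable: 2 d(√h)/dt = −0.009082/A, so √h = √h₀ − (0.009082/(2A)) t.
√h = √5.368 − 0.009082·827.7/(2·3.488) = 2.31689 − 1.07758 = 1.23932.
h = 1.23932² = 1.53591 m.

1.536 m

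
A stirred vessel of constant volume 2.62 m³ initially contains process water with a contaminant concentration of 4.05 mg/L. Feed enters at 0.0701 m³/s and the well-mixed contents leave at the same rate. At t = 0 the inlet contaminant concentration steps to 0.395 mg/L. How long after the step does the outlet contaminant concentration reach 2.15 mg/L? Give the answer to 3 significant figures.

Accumulation = in − out for the solute gives V dC/dt = Q(C_in − C), so τ = V/Q = 37.375 s.
C(t) = C_in + (C₀ − C_in) e^(−t/τ). Set C = 2.15 and solve for t:
e^(−t/τ) = (C − C_in)/(C₀ − C_in) = (2.15 − 0.395)/(4.05 − 0.395) = 0.48016
t = −τ ln(…) = 37.375 × 0.73363 = 27.419 s.

27.4 s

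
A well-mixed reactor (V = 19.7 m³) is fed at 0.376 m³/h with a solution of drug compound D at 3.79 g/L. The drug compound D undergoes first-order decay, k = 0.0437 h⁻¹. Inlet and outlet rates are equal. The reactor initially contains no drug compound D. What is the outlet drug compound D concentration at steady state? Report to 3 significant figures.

Species balance: V dC/dt = Q C_in − Q C − k V C.
At steady state: 0 = Q C_in − (Q + kV) C_ss, so C_ss = Q C_in/(Q + kV).
C_ss = 0.376·3.79/(0.376 + 0.0437·19.7) = 1.4250/1.2369 = 1.1521 g/L.

1.15 g/L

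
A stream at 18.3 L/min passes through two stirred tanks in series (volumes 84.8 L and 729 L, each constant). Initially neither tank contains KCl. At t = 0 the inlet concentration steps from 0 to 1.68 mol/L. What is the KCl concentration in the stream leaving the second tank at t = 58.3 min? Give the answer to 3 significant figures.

1.24 mol/L

Time constants: τᵢ = Vᵢ/Q for each well-mixed tank.
τ₁ = 84.8/18.3 = 4.6339 min; τ₂ = 729/18.3 = 39.836 min.
Solving the cascade with C₁(0)=C₂(0)=0 gives C₂(t) = C_in[1 − (τ₁ e^(−t/τ₁) − τ₂ e^(−t/τ₂))/(τ₁ − τ₂)].
At t = 58.3: e^(−t/τ₁) = 3.4358e-06, e^(−t/τ₂) = 0.23143.
C₂ = 1.68·[1 − (4.6339·3.4358e-06 − 39.836·0.23143)/(-35.202)] = 1.68·0.73811 = 1.2400 mol/L.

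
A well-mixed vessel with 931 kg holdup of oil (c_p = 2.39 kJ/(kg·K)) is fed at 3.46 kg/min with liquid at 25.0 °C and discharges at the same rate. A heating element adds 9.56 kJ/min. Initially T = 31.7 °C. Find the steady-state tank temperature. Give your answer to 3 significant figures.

26.2 °C

First-law balance (no shaft work): M c_p dT/dt = ṁ c_p (T_in − T) + 9.56.
At steady state dT/dt = 0 ⇒ T_ss = T_in + Q̇/(ṁ c_p) = 25.0 + 9.56/(3.46·2.39) = 26.156 °C.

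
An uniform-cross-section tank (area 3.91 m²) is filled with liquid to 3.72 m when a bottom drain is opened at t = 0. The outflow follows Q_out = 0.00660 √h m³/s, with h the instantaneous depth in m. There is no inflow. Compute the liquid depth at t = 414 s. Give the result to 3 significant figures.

Unsteady balance on liquid volume: A dh/dt = −0.00660 √h.
∫ h^(−1/2) dh = −(0.00660/A) ∫ dt, giving 2√h = 2√h₀ − (0.00660/A) t.
√h = √3.72 − 0.00660·414/(2·3.91) = 1.9287 − 0.34941 = 1.5793.
h = 1.5793² = 2.4942 m.

2.49 m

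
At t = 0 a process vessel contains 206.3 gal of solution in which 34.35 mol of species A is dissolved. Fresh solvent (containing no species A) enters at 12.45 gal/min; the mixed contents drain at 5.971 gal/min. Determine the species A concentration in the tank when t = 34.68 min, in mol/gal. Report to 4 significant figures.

Let m(t) be the amount of species A. Volume: V(t) = V₀ + (Q_in − Q_out) t = 206.3 + 6.47900 t; V(34.68) = 430.992 gal.
No species A enters, so dm/dt = −Q_out · (m/V).
Separate: dm/m = −Q_out dt/V(t) ⇒ ln(m/m₀) = −(Q_out/(Q_in−Q_out)) ln(V/V₀).
m = m₀ (V₀/V)^(Q_out/(Q_in−Q_out)) = 34.35 × (206.3/430.992)^(0.921593) = 17.4199 mol.
C = m/V = 17.4199/430.992 = 0.0404181 mol/gal.

0.04042 mol/gal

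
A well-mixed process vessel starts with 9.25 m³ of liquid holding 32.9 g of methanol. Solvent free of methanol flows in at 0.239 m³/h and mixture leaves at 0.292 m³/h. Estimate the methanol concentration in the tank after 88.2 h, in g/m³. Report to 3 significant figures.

Let m(t) be the amount of methanol. Volume: V(t) = V₀ + (Q_in − Q_out) t = 9.25 − 0.053000 t; V(88.2) = 4.5754 m³.
Species balance (pure solvent in): dm/dt = −Q_out · m/V(t).
dm/m = −Q_out dt/(V₀ − 0.053000 t); integrating gives ln(m/m₀) = −(Q_out/(Q_in−Q_out)) ln(V/V₀).
m = m₀ (V₀/V)^(Q_out/(Q_in−Q_out)) = 32.9 × (9.25/4.5754)^(-5.5094) = 0.68060 g.
C = m/V = 0.68060/4.5754 = 0.14875 g/m³.

0.149 g/m³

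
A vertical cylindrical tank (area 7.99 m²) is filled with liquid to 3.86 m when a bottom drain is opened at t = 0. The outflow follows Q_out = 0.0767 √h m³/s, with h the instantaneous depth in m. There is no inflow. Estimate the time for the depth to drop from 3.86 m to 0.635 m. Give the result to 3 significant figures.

243 s

Unsteady balance on liquid volume: A dh/dt = −0.0767 √h.
This is separable: 2 d(√h)/dt = −0.0767/A, so √h = √h₀ − (0.0767/(2A)) t.
t = 2A(√h₀ − √h)/0.0767 = 2·7.99·(√3.86 − √0.635)/0.0767
  = 15.980 × (1.9647 − 0.79687) / 0.0767 = 243.31 s.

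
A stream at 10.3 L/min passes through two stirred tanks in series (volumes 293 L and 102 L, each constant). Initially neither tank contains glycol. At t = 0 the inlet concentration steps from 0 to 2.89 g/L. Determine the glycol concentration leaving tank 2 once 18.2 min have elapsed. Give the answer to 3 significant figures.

Time constants: τᵢ = Vᵢ/Q for each well-mixed tank.
τ₁ = 293/10.3 = 28.447 min; τ₂ = 102/10.3 = 9.9029 min.
Solving the cascade with C₁(0)=C₂(0)=0 gives C₂(t) = C_in[1 − (τ₁ e^(−t/τ₁) − τ₂ e^(−t/τ₂))/(τ₁ − τ₂)].
At t = 18.2: e^(−t/τ₁) = 0.52740, e^(−t/τ₂) = 0.15916.
C₂ = 2.89·[1 − (28.447·0.52740 − 9.9029·0.15916)/(18.544)] = 2.89·0.27595 = 0.79749 g/L.

0.797 g/L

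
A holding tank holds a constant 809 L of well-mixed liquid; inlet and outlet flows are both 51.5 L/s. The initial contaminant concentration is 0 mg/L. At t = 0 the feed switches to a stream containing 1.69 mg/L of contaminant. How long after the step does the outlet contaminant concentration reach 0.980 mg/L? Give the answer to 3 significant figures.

Mass balance on the solute (V constant): V dC/dt = Q(C_in − C), so τ = V/Q = 15.709 s.
C(t) = C_in + (C₀ − C_in) e^(−t/τ). Set C = 0.980 and solve for t:
e^(−t/τ) = (C − C_in)/(C₀ − C_in) = (0.980 − 1.69)/(0 − 1.69) = 0.42012
t = −τ ln(…) = 15.709 × 0.86722 = 13.623 s.

13.6 s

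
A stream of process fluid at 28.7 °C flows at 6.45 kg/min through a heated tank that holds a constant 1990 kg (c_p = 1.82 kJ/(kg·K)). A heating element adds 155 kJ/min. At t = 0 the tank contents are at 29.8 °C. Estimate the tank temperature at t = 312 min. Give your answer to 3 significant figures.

M c_p dT/dt = ṁ c_p (T_in − T) + Q̇.
τ = M/ṁ = 308.53 min; T_ss = T_in + Q̇/(ṁ c_p) = 28.7 + 155/(6.45·1.82) = 41.904 °C.
T approaches T_ss exponentially: T(t) = T_ss + (T₀ − T_ss) e^(−t/τ).
T(312) = 41.904 + (-12.104)·e^(−312/308.53) = 41.904 + (-12.104)·0.36376 = 37.501 °C.

37.5 °C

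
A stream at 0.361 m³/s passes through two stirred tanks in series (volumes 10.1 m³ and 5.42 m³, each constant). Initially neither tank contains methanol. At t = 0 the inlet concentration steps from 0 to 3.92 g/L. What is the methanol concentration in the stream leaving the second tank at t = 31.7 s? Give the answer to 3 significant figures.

Species balance on tank i: dCᵢ/dt = (Cᵢ₋₁ − Cᵢ)/τᵢ with τᵢ = Vᵢ/Q.
τ₁ = 10.1/0.361 = 27.978 s; τ₂ = 5.42/0.361 = 15.014 s.
Tank 1: C₁ = C_in(1 − e^(−t/τ₁)). Tank 2 (τ₁ ≠ τ₂): C₂ = C_in[1 − (τ₁ e^(−t/τ₁) − τ₂ e^(−t/τ₂))/(τ₁ − τ₂)].
At t = 31.7: e^(−t/τ₁) = 0.32205, e^(−t/τ₂) = 0.12107.
C₂ = 3.92·[1 − (27.978·0.32205 − 15.014·0.12107)/(12.964)] = 3.92·0.44519 = 1.7451 g/L.

1.75 g/L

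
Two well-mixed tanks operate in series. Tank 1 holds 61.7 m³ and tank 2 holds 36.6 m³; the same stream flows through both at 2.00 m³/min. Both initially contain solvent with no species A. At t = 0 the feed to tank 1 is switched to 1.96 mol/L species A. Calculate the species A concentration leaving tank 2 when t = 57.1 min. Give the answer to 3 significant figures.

Time constants: τᵢ = Vᵢ/Q for each well-mixed tank.
τ₁ = 61.7/2.00 = 30.850 min; τ₂ = 36.6/2.00 = 18.300 min.
Solving the cascade with C₁(0)=C₂(0)=0 gives C₂(t) = C_in[1 − (τ₁ e^(−t/τ₁) − τ₂ e^(−t/τ₂))/(τ₁ − τ₂)].
At t = 57.1: e^(−t/τ₁) = 0.15710, e^(−t/τ₂) = 0.044148.
C₂ = 1.96·[1 − (30.850·0.15710 − 18.300·0.044148)/(12.550)] = 1.96·0.67820 = 1.3293 mol/L.

1.33 mol/L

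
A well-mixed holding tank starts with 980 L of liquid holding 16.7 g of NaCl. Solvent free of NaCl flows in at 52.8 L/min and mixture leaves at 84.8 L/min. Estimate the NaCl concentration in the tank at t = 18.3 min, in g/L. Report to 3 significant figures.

0.00380 g/L

Total volume: dV/dt = Q_in − Q_out = -32.000 L/min, so V(t) = 980 − 32.000 t and V(18.3) = 394.40 L.
Species balance (pure solvent in): dm/dt = −Q_out · m/V(t).
Separate: dm/m = −Q_out dt/V(t) ⇒ ln(m/m₀) = −(Q_out/(Q_in−Q_out)) ln(V/V₀).
m = m₀ (V₀/V)^(Q_out/(Q_in−Q_out)) = 16.7 × (980/394.40)^(-2.6500) = 1.4969 g.
C = m/V = 1.4969/394.40 = 0.0037954 g/L.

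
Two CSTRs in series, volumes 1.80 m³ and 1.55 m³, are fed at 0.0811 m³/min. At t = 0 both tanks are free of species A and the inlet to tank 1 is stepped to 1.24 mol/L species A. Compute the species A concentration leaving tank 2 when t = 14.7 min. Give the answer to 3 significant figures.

0.199 mol/L

Time constants: τᵢ = Vᵢ/Q for each well-mixed tank.
τ₁ = 1.80/0.0811 = 22.195 min; τ₂ = 1.55/0.0811 = 19.112 min.
Tank 1: C₁ = C_in(1 − e^(−t/τ₁)). Tank 2 (τ₁ ≠ τ₂): C₂ = C_in[1 − (τ₁ e^(−t/τ₁) − τ₂ e^(−t/τ₂))/(τ₁ − τ₂)].
At t = 14.7: e^(−t/τ₁) = 0.51566, e^(−t/τ₂) = 0.46341.
C₂ = 1.24·[1 − (22.195·0.51566 − 19.112·0.46341)/(3.0826)] = 1.24·0.16043 = 0.19893 mol/L.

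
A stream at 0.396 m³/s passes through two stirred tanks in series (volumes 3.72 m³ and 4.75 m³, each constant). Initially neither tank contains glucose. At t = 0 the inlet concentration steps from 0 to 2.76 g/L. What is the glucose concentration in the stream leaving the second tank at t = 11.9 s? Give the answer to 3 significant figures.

0.849 g/L

Time constants: τᵢ = Vᵢ/Q for each well-mixed tank.
τ₁ = 3.72/0.396 = 9.3939 s; τ₂ = 4.75/0.396 = 11.995 s.
Tank 1: C₁ = C_in(1 − e^(−t/τ₁)). Tank 2 (τ₁ ≠ τ₂): C₂ = C_in[1 − (τ₁ e^(−t/τ₁) − τ₂ e^(−t/τ₂))/(τ₁ − τ₂)].
At t = 11.9: e^(−t/τ₁) = 0.28174, e^(−t/τ₂) = 0.37080.
C₂ = 2.76·[1 − (9.3939·0.28174 − 11.995·0.37080)/(-2.6010)] = 2.76·0.30753 = 0.84878 g/L.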